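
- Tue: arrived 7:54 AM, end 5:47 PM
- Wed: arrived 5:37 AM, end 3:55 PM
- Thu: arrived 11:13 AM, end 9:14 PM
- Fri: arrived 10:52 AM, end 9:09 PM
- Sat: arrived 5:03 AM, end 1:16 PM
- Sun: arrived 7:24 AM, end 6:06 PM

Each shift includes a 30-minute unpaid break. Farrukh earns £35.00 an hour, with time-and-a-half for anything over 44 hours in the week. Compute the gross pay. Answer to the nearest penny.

Tue: 7:54 AM–5:47 PM = 9 h 53 min; less 30 min break → 9 h 23 min
Wed: 5:37 AM–3:55 PM = 10 h 18 min; less 30 min break → 9 h 48 min
Thu: 11:13 AM–9:14 PM = 10 h 1 min; less 30 min break → 9 h 31 min
Fri: 10:52 AM–9:09 PM = 10 h 17 min; less 30 min break → 9 h 47 min
Sat: 5:03 AM–1:16 PM = 8 h 13 min; less 30 min break → 7 h 43 min
Sun: 7:24 AM–6:06 PM = 10 h 42 min; less 30 min break → 10 h 12 min
Total worked: 56 h 24 min = 3384 min.
Regular 44 h 0 min = 2640 min at £35.00/h; overtime 12 h 24 min = 744 min at £52.50/h.
Pay = (2640 × £35.00 + 744 × £52.50) ÷ 60 = £2191.00.

£2191.00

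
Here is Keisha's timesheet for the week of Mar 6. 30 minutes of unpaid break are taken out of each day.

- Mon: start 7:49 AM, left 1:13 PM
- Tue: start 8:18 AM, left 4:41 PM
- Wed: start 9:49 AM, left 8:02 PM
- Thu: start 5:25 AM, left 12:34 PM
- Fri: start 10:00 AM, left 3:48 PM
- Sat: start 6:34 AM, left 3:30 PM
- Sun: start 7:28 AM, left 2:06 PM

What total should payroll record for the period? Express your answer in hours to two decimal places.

49.02 hours

Mon: 7:49 AM–1:13 PM = 5 h 24 min; less 30 min break → 4 h 54 min
Tue: 8:18 AM–4:41 PM = 8 h 23 min; less 30 min break → 7 h 53 min
Wed: 9:49 AM–8:02 PM = 10 h 13 min; less 30 min break → 9 h 43 min
Thu: 5:25 AM–12:34 PM = 7 h 9 min; less 30 min break → 6 h 39 min
Fri: 10:00 AM–3:48 PM = 5 h 48 min; less 30 min break → 5 h 18 min
Sat: 6:34 AM–3:30 PM = 8 h 56 min; less 30 min break → 8 h 26 min
Sun: 7:28 AM–2:06 PM = 6 h 38 min; less 30 min break → 6 h 8 min
Total: 4 h 54 min + 7 h 53 min + 9 h 43 min + 6 h 39 min + 5 h 18 min + 8 h 26 min + 6 h 8 min = 49 h 1 min.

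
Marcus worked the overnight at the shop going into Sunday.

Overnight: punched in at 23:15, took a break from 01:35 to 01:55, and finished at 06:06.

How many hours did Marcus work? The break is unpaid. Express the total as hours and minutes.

Overnight: 23:15 → midnight = 0 h 45 min; midnight → 06:06 = 6 h 6 min; span 6 h 51 min; less 20 min break → 6 h 31 min

6 h 31 min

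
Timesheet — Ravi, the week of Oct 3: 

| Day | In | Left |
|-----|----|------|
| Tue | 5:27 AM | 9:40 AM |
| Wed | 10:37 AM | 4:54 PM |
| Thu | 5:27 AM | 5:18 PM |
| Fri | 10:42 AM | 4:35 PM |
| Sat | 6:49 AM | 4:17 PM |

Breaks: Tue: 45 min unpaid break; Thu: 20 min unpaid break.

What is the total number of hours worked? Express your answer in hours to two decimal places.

Tue: 5:27 AM–9:40 AM = 4 h 13 min; less 45 min break → 3 h 28 min
Wed: 10:37 AM–4:54 PM = 6 h 17 min
Thu: 5:27 AM–5:18 PM = 11 h 51 min; less 20 min break → 11 h 31 min
Fri: 10:42 AM–4:35 PM = 5 h 53 min
Sat: 6:49 AM–4:17 PM = 9 h 28 min
Total: 3 h 28 min + 6 h 17 min + 11 h 31 min + 5 h 53 min + 9 h 28 min = 36 h 37 min.

36.62 hours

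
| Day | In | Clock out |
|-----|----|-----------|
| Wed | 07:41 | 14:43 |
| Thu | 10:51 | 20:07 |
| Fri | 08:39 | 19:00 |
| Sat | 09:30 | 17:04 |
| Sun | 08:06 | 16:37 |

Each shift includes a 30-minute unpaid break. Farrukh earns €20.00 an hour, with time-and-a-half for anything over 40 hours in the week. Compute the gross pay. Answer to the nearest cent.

Wed: 07:41–14:43 = 7 h 2 min; less 30 min break → 6 h 32 min
Thu: 10:51–20:07 = 9 h 16 min; less 30 min break → 8 h 46 min
Fri: 08:39–19:00 = 10 h 21 min; less 30 min break → 9 h 51 min
Sat: 09:30–17:04 = 7 h 34 min; less 30 min break → 7 h 4 min
Sun: 08:06–16:37 = 8 h 31 min; less 30 min break → 8 h 1 min
Total worked: 40 h 14 min = 2414 min.
Regular 40 h 0 min = 2400 min at €20.00/h; overtime 0 h 14 min = 14 min at €30.00/h.
Pay = (2400 × €20.00 + 14 × €30.00) ÷ 60 = €807.00.

€807.00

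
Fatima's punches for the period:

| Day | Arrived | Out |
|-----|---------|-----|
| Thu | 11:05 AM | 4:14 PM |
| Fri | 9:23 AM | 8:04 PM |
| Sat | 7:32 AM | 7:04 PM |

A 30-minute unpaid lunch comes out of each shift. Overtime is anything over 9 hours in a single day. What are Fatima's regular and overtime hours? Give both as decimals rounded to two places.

Regular 22.65 hours, overtime 3.22 hours

Thu: 11:05 AM–4:14 PM = 5 h 9 min; less 30 min break → 4 h 39 min
Fri: 9:23 AM–8:04 PM = 10 h 41 min; less 30 min break → 10 h 11 min
Sat: 7:32 AM–7:04 PM = 11 h 32 min; less 30 min break → 11 h 2 min
Thu reg 4 h 39 min / OT 0 h 0 min; Fri reg 9 h 0 min / OT 1 h 11 min; Sat reg 9 h 0 min / OT 2 h 2 min.
Totals: regular 22 h 39 min, overtime 3 h 13 min.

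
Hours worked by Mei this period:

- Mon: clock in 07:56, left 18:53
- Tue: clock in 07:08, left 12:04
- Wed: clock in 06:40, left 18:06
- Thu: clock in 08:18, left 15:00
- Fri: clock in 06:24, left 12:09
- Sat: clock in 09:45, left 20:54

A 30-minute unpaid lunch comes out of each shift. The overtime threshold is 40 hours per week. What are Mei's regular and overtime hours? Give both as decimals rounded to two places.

Mon: 07:56–18:53 = 10 h 57 min; less 30 min break → 10 h 27 min
Tue: 07:08–12:04 = 4 h 56 min; less 30 min break → 4 h 26 min
Wed: 06:40–18:06 = 11 h 26 min; less 30 min break → 10 h 56 min
Thu: 08:18–15:00 = 6 h 42 min; less 30 min break → 6 h 12 min
Fri: 06:24–12:09 = 5 h 45 min; less 30 min break → 5 h 15 min
Sat: 09:45–20:54 = 11 h 9 min; less 30 min break → 10 h 39 min
Total worked: 47 h 55 min = 47.92 h.
Threshold 40 h → overtime 7 h 55 min, regular 40 h 0 min.

Regular 40.00 hours, overtime 7.92 hours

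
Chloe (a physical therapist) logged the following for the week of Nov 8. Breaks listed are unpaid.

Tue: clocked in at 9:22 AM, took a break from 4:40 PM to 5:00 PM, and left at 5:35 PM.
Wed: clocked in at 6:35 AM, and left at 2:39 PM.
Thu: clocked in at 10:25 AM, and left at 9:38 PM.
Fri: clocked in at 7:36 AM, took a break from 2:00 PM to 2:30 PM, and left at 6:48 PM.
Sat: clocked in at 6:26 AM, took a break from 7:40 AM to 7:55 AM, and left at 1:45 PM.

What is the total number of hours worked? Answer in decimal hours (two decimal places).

44.93 hours

Tue: 9:22 AM–5:35 PM = 8 h 13 min; less 20 min break → 7 h 53 min
Wed: 6:35 AM–2:39 PM = 8 h 4 min
Thu: 10:25 AM–9:38 PM = 11 h 13 min
Fri: 7:36 AM–6:48 PM = 11 h 12 min; less 30 min break → 10 h 42 min
Sat: 6:26 AM–1:45 PM = 7 h 19 min; less 15 min break → 7 h 4 min
Total: 7 h 53 min + 8 h 4 min + 11 h 13 min + 10 h 42 min + 7 h 4 min = 44 h 56 min.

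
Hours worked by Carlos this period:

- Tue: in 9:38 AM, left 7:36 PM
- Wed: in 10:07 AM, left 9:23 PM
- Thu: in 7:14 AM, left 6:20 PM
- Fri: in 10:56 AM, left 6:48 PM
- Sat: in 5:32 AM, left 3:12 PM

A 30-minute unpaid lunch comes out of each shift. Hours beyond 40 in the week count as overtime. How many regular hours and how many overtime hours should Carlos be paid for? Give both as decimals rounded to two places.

Regular 40.00 hours, overtime 7.37 hours

Tue: 9:38 AM–7:36 PM = 9 h 58 min; less 30 min break → 9 h 28 min
Wed: 10:07 AM–9:23 PM = 11 h 16 min; less 30 min break → 10 h 46 min
Thu: 7:14 AM–6:20 PM = 11 h 6 min; less 30 min break → 10 h 36 min
Fri: 10:56 AM–6:48 PM = 7 h 52 min; less 30 min break → 7 h 22 min
Sat: 5:32 AM–3:12 PM = 9 h 40 min; less 30 min break → 9 h 10 min
Total worked: 47 h 22 min = 47.37 h.
Threshold 40 h → overtime 7 h 22 min, regular 40 h 0 min.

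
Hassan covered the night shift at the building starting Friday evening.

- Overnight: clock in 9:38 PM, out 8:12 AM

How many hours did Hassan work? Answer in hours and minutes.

10 h 34 min

Overnight: 9:38 PM → midnight = 2 h 22 min; midnight → 8:12 AM = 8 h 12 min; span 10 h 34 min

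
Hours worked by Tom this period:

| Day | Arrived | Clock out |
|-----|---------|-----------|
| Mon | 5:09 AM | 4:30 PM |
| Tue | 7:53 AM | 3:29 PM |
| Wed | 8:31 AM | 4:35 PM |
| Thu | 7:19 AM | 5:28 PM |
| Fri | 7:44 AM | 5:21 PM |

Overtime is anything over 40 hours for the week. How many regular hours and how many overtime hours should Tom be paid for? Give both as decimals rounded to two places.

Mon: 5:09 AM–4:30 PM = 11 h 21 min
Tue: 7:53 AM–3:29 PM = 7 h 36 min
Wed: 8:31 AM–4:35 PM = 8 h 4 min
Thu: 7:19 AM–5:28 PM = 10 h 9 min
Fri: 7:44 AM–5:21 PM = 9 h 37 min
Total worked: 46 h 47 min = 46.78 h.
Threshold 40 h → overtime 6 h 47 min, regular 40 h 0 min.

Regular 40.00 hours, overtime 6.78 hours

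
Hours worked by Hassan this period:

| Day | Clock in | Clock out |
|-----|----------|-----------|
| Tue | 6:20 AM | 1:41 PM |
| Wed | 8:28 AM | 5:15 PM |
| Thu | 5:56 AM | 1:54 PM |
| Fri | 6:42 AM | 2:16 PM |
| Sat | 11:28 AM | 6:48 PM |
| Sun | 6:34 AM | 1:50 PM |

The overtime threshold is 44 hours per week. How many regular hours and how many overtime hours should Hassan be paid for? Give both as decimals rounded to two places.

Regular 44.00 hours, overtime 2.27 hours

Tue: 6:20 AM–1:41 PM = 7 h 21 min
Wed: 8:28 AM–5:15 PM = 8 h 47 min
Thu: 5:56 AM–1:54 PM = 7 h 58 min
Fri: 6:42 AM–2:16 PM = 7 h 34 min
Sat: 11:28 AM–6:48 PM = 7 h 20 min
Sun: 6:34 AM–1:50 PM = 7 h 16 min
Total worked: 46 h 16 min = 46.27 h.
Threshold 44 h → overtime 2 h 16 min, regular 44 h 0 min.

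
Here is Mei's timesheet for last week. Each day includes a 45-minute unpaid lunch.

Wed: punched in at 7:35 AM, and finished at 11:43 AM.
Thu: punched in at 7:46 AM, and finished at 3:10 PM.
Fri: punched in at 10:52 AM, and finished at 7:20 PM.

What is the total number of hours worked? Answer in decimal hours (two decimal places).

17.75 hours

Wed: 7:35 AM–11:43 AM = 4 h 8 min; less 45 min break → 3 h 23 min
Thu: 7:46 AM–3:10 PM = 7 h 24 min; less 45 min break → 6 h 39 min
Fri: 10:52 AM–7:20 PM = 8 h 28 min; less 45 min break → 7 h 43 min
Total: 3 h 23 min + 6 h 39 min + 7 h 43 min = 17 h 45 min.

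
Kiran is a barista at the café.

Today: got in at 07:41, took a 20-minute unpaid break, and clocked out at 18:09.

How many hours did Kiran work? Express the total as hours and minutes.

10 h 8 min

Today: 07:41–18:09 = 10 h 28 min; less 20 min break → 10 h 8 min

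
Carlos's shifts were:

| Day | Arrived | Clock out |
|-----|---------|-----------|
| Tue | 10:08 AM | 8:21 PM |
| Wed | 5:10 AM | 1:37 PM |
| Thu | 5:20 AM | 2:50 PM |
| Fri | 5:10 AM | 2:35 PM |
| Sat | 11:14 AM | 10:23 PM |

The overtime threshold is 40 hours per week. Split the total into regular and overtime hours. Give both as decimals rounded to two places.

Tue: 10:08 AM–8:21 PM = 10 h 13 min
Wed: 5:10 AM–1:37 PM = 8 h 27 min
Thu: 5:20 AM–2:50 PM = 9 h 30 min
Fri: 5:10 AM–2:35 PM = 9 h 25 min
Sat: 11:14 AM–10:23 PM = 11 h 9 min
Total worked: 48 h 44 min = 48.73 h.
Threshold 40 h → overtime 8 h 44 min, regular 40 h 0 min.

Regular 40.00 hours, overtime 8.73 hours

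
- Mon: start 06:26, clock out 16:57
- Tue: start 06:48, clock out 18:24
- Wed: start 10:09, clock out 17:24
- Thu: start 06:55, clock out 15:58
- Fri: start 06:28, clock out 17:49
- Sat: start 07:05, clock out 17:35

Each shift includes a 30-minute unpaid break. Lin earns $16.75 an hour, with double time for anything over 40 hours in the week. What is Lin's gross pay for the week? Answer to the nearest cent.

$1248.43

Mon: 06:26–16:57 = 10 h 31 min; less 30 min break → 10 h 1 min
Tue: 06:48–18:24 = 11 h 36 min; less 30 min break → 11 h 6 min
Wed: 10:09–17:24 = 7 h 15 min; less 30 min break → 6 h 45 min
Thu: 06:55–15:58 = 9 h 3 min; less 30 min break → 8 h 33 min
Fri: 06:28–17:49 = 11 h 21 min; less 30 min break → 10 h 51 min
Sat: 07:05–17:35 = 10 h 30 min; less 30 min break → 10 h 0 min
Total worked: 57 h 16 min = 3436 min.
Regular 40 h 0 min = 2400 min at $16.75/h; overtime 17 h 16 min = 1036 min at $33.50/h.
Pay = (2400 × $16.75 + 1036 × $33.50) ÷ 60 = $1248.43.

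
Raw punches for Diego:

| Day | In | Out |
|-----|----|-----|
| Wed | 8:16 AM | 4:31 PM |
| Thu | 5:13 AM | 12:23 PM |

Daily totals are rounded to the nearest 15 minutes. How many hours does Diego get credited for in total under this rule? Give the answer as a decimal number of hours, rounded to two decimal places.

15.50 hours

Wed: 8:16 AM–4:31 PM = 8 h 15 min → rounds to 8 h 15 min
Thu: 5:13 AM–12:23 PM = 7 h 10 min → rounds to 7 h 15 min
Total credited: 15 h 30 min.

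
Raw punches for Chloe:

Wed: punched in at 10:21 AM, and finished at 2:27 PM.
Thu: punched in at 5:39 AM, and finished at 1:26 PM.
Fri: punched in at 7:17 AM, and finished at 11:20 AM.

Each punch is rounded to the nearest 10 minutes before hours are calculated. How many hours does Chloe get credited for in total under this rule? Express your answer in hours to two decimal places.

16.00 hours

Wed: in 10:21 AM→10:20 AM, out 2:27 PM→2:30 PM; 4 h 10 min
Thu: in 5:39 AM→5:40 AM, out 1:26 PM→1:30 PM; 7 h 50 min
Fri: in 7:17 AM→7:20 AM, out 11:20 AM→11:20 AM; 4 h 0 min
Total credited: 16 h 0 min.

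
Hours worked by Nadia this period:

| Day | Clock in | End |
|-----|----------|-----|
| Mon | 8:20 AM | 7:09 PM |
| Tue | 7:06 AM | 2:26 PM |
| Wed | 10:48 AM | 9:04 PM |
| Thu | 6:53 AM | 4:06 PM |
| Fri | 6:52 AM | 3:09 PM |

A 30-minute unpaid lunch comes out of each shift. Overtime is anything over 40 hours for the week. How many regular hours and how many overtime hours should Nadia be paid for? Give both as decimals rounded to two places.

Mon: 8:20 AM–7:09 PM = 10 h 49 min; less 30 min break → 10 h 19 min
Tue: 7:06 AM–2:26 PM = 7 h 20 min; less 30 min break → 6 h 50 min
Wed: 10:48 AM–9:04 PM = 10 h 16 min; less 30 min break → 9 h 46 min
Thu: 6:53 AM–4:06 PM = 9 h 13 min; less 30 min break → 8 h 43 min
Fri: 6:52 AM–3:09 PM = 8 h 17 min; less 30 min break → 7 h 47 min
Total worked: 43 h 25 min = 43.42 h.
Threshold 40 h → overtime 3 h 25 min, regular 40 h 0 min.

Regular 40.00 hours, overtime 3.42 hours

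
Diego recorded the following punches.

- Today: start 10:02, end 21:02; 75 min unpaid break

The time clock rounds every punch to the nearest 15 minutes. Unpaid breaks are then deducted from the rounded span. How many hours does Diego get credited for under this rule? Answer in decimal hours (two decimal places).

9.75 hours

Today: in 10:02→10:00, out 21:02→21:00; 11 h 0 min − 75 min = 9 h 45 min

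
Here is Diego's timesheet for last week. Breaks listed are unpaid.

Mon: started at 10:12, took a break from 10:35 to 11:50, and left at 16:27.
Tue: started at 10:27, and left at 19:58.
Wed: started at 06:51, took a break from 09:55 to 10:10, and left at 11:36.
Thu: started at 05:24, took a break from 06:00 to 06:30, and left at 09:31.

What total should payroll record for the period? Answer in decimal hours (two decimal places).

22.63 hours

Mon: 10:12–16:27 = 6 h 15 min; less 75 min break → 5 h 0 min
Tue: 10:27–19:58 = 9 h 31 min
Wed: 06:51–11:36 = 4 h 45 min; less 15 min break → 4 h 30 min
Thu: 05:24–09:31 = 4 h 7 min; less 30 min break → 3 h 37 min
Total: 5 h 0 min + 9 h 31 min + 4 h 30 min + 3 h 37 min = 22 h 38 min.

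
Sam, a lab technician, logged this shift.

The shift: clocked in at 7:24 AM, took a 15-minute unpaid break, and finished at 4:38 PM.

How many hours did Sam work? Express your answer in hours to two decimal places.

The shift: 7:24 AM–4:38 PM = 9 h 14 min; less 15 min break → 8 h 59 min

8.98 hours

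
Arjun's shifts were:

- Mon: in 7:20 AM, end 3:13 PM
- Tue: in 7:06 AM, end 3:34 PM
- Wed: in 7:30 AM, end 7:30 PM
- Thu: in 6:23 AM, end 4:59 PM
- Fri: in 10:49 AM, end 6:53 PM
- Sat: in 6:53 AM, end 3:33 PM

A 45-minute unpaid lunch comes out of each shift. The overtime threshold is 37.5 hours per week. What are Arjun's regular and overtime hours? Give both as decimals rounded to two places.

Mon: 7:20 AM–3:13 PM = 7 h 53 min; less 45 min break → 7 h 8 min
Tue: 7:06 AM–3:34 PM = 8 h 28 min; less 45 min break → 7 h 43 min
Wed: 7:30 AM–7:30 PM = 12 h 0 min; less 45 min break → 11 h 15 min
Thu: 6:23 AM–4:59 PM = 10 h 36 min; less 45 min break → 9 h 51 min
Fri: 10:49 AM–6:53 PM = 8 h 4 min; less 45 min break → 7 h 19 min
Sat: 6:53 AM–3:33 PM = 8 h 40 min; less 45 min break → 7 h 55 min
Total worked: 51 h 11 min = 51.18 h.
Threshold 37.5 h → overtime 13 h 41 min, regular 37 h 30 min.

Regular 37.50 hours, overtime 13.68 hours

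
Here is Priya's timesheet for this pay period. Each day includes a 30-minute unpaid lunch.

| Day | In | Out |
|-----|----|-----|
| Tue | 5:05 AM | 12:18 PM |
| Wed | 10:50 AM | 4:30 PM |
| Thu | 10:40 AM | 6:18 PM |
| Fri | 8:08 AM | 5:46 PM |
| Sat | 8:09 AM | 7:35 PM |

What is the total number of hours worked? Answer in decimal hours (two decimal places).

39.08 hours

Tue: 5:05 AM–12:18 PM = 7 h 13 min; less 30 min break → 6 h 43 min
Wed: 10:50 AM–4:30 PM = 5 h 40 min; less 30 min break → 5 h 10 min
Thu: 10:40 AM–6:18 PM = 7 h 38 min; less 30 min break → 7 h 8 min
Fri: 8:08 AM–5:46 PM = 9 h 38 min; less 30 min break → 9 h 8 min
Sat: 8:09 AM–7:35 PM = 11 h 26 min; less 30 min break → 10 h 56 min
Total: 6 h 43 min + 5 h 10 min + 7 h 8 min + 9 h 8 min + 10 h 56 min = 39 h 5 min.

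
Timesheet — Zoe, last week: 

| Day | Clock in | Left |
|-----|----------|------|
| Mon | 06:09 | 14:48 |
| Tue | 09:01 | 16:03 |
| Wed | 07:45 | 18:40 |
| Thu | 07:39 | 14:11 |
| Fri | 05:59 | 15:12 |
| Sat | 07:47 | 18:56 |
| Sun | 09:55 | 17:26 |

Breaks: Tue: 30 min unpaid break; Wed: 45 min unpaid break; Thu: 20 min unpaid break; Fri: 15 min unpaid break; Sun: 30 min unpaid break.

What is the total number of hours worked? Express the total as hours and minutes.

Mon: 06:09–14:48 = 8 h 39 min
Tue: 09:01–16:03 = 7 h 2 min; less 30 min break → 6 h 32 min
Wed: 07:45–18:40 = 10 h 55 min; less 45 min break → 10 h 10 min
Thu: 07:39–14:11 = 6 h 32 min; less 20 min break → 6 h 12 min
Fri: 05:59–15:12 = 9 h 13 min; less 15 min break → 8 h 58 min
Sat: 07:47–18:56 = 11 h 9 min
Sun: 09:55–17:26 = 7 h 31 min; less 30 min break → 7 h 1 min
Total: 8 h 39 min + 6 h 32 min + 10 h 10 min + 6 h 12 min + 8 h 58 min + 11 h 9 min + 7 h 1 min = 58 h 41 min.

58 h 41 min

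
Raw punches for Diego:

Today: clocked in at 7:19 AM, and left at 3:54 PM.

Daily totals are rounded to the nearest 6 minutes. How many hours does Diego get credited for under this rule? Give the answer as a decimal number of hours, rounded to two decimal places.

8.60 hours

Today: 7:19 AM–3:54 PM = 8 h 35 min → rounds to 8 h 36 min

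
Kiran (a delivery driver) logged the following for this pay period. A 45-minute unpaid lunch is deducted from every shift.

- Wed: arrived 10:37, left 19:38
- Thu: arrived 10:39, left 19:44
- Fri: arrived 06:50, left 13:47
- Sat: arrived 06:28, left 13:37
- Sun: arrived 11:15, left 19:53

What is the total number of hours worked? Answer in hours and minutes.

37 h 5 min

Wed: 10:37–19:38 = 9 h 1 min; less 45 min break → 8 h 16 min
Thu: 10:39–19:44 = 9 h 5 min; less 45 min break → 8 h 20 min
Fri: 06:50–13:47 = 6 h 57 min; less 45 min break → 6 h 12 min
Sat: 06:28–13:37 = 7 h 9 min; less 45 min break → 6 h 24 min
Sun: 11:15–19:53 = 8 h 38 min; less 45 min break → 7 h 53 min
Total: 8 h 16 min + 8 h 20 min + 6 h 12 min + 6 h 24 min + 7 h 53 min = 37 h 5 min.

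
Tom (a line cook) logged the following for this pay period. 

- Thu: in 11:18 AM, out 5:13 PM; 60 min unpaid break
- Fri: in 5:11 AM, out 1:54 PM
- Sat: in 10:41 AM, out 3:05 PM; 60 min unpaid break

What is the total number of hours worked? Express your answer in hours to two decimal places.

Thu: 11:18 AM–5:13 PM = 5 h 55 min; less 60 min break → 4 h 55 min
Fri: 5:11 AM–1:54 PM = 8 h 43 min
Sat: 10:41 AM–3:05 PM = 4 h 24 min; less 60 min break → 3 h 24 min
Total: 4 h 55 min + 8 h 43 min + 3 h 24 min = 17 h 2 min.

17.03 hours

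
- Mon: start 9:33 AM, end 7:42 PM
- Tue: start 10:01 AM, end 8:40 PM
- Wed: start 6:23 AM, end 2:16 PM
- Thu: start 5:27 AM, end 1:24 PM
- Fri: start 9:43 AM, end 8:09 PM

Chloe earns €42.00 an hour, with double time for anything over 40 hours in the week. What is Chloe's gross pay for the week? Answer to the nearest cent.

€2273.60

Mon: 9:33 AM–7:42 PM = 10 h 9 min
Tue: 10:01 AM–8:40 PM = 10 h 39 min
Wed: 6:23 AM–2:16 PM = 7 h 53 min
Thu: 5:27 AM–1:24 PM = 7 h 57 min
Fri: 9:43 AM–8:09 PM = 10 h 26 min
Total worked: 47 h 4 min = 2824 min.
Regular 40 h 0 min = 2400 min at €42.00/h; overtime 7 h 4 min = 424 min at €84.00/h.
Pay = (2400 × €42.00 + 424 × €84.00) ÷ 60 = €2273.60.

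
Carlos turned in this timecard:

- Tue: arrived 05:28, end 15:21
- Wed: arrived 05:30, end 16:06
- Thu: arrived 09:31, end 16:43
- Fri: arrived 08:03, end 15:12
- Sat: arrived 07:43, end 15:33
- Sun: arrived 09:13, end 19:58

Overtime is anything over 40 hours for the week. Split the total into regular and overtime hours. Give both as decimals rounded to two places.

Regular 40.00 hours, overtime 13.42 hours

Tue: 05:28–15:21 = 9 h 53 min
Wed: 05:30–16:06 = 10 h 36 min
Thu: 09:31–16:43 = 7 h 12 min
Fri: 08:03–15:12 = 7 h 9 min
Sat: 07:43–15:33 = 7 h 50 min
Sun: 09:13–19:58 = 10 h 45 min
Total worked: 53 h 25 min = 53.42 h.
Threshold 40 h → overtime 13 h 25 min, regular 40 h 0 min.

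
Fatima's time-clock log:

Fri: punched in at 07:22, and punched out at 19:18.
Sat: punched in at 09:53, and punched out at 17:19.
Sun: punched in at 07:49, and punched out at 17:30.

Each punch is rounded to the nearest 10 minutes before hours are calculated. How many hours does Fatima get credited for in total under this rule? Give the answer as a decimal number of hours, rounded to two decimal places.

29.17 hours

Fri: in 07:22→07:20, out 19:18→19:20; 12 h 0 min
Sat: in 09:53→09:50, out 17:19→17:20; 7 h 30 min
Sun: in 07:49→07:50, out 17:30→17:30; 9 h 40 min
Total credited: 29 h 10 min.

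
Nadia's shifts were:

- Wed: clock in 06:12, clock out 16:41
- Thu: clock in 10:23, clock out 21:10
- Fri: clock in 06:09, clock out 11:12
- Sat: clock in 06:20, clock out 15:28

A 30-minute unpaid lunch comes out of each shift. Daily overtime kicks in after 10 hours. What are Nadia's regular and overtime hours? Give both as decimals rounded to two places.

Wed: 06:12–16:41 = 10 h 29 min; less 30 min break → 9 h 59 min
Thu: 10:23–21:10 = 10 h 47 min; less 30 min break → 10 h 17 min
Fri: 06:09–11:12 = 5 h 3 min; less 30 min break → 4 h 33 min
Sat: 06:20–15:28 = 9 h 8 min; less 30 min break → 8 h 38 min
Wed reg 9 h 59 min / OT 0 h 0 min; Thu reg 10 h 0 min / OT 0 h 17 min; Fri reg 4 h 33 min / OT 0 h 0 min; Sat reg 8 h 38 min / OT 0 h 0 min.
Totals: regular 33 h 10 min, overtime 0 h 17 min.

Regular 33.17 hours, overtime 0.28 hours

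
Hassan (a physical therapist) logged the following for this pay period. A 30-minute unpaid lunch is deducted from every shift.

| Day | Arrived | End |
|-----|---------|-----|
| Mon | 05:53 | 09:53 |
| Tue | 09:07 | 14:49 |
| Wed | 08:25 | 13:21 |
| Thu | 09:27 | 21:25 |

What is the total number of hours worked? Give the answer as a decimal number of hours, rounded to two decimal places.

Mon: 05:53–09:53 = 4 h 0 min; less 30 min break → 3 h 30 min
Tue: 09:07–14:49 = 5 h 42 min; less 30 min break → 5 h 12 min
Wed: 08:25–13:21 = 4 h 56 min; less 30 min break → 4 h 26 min
Thu: 09:27–21:25 = 11 h 58 min; less 30 min break → 11 h 28 min
Total: 3 h 30 min + 5 h 12 min + 4 h 26 min + 11 h 28 min = 24 h 36 min.

24.60 hours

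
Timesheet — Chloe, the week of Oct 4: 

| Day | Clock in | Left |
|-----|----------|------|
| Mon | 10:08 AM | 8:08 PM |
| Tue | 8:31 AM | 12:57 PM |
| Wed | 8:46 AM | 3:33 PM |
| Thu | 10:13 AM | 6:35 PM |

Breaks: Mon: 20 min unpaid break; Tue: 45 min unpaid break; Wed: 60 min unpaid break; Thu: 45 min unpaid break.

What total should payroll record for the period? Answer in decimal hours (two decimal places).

Mon: 10:08 AM–8:08 PM = 10 h 0 min; less 20 min break → 9 h 40 min
Tue: 8:31 AM–12:57 PM = 4 h 26 min; less 45 min break → 3 h 41 min
Wed: 8:46 AM–3:33 PM = 6 h 47 min; less 60 min break → 5 h 47 min
Thu: 10:13 AM–6:35 PM = 8 h 22 min; less 45 min break → 7 h 37 min
Total: 9 h 40 min + 3 h 41 min + 5 h 47 min + 7 h 37 min = 26 h 45 min.

26.75 hours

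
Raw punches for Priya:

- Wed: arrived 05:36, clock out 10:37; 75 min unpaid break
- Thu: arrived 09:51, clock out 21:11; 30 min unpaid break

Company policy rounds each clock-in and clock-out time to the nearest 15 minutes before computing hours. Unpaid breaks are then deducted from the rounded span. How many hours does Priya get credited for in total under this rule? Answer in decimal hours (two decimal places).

14.75 hours

Wed: in 05:36→05:30, out 10:37→10:30; 5 h 0 min − 75 min = 3 h 45 min
Thu: in 09:51→09:45, out 21:11→21:15; 11 h 30 min − 30 min = 11 h 0 min
Total credited: 14 h 45 min.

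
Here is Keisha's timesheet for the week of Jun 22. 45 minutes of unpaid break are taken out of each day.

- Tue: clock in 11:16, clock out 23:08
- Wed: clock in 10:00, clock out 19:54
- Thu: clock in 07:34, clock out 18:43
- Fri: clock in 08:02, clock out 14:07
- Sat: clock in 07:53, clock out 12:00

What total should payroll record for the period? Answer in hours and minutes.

39 h 22 min

Tue: 11:16–23:08 = 11 h 52 min; less 45 min break → 11 h 7 min
Wed: 10:00–19:54 = 9 h 54 min; less 45 min break → 9 h 9 min
Thu: 07:34–18:43 = 11 h 9 min; less 45 min break → 10 h 24 min
Fri: 08:02–14:07 = 6 h 5 min; less 45 min break → 5 h 20 min
Sat: 07:53–12:00 = 4 h 7 min; less 45 min break → 3 h 22 min
Total: 11 h 7 min + 9 h 9 min + 10 h 24 min + 5 h 20 min + 3 h 22 min = 39 h 22 min.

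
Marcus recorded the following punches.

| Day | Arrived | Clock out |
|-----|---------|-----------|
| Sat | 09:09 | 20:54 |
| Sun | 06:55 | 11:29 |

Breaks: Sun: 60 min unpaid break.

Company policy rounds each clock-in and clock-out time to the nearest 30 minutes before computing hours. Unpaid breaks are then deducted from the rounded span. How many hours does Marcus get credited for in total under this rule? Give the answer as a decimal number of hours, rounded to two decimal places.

15.50 hours

Sat: in 09:09→09:00, out 20:54→21:00; 12 h 0 min
Sun: in 06:55→07:00, out 11:29→11:30; 4 h 30 min − 60 min = 3 h 30 min
Total credited: 15 h 30 min.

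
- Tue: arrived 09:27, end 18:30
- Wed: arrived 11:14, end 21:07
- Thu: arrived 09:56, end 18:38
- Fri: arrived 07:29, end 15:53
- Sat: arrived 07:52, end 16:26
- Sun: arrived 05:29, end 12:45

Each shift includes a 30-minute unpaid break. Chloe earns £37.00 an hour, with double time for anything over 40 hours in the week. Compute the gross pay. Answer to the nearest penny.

£2136.13

Tue: 09:27–18:30 = 9 h 3 min; less 30 min break → 8 h 33 min
Wed: 11:14–21:07 = 9 h 53 min; less 30 min break → 9 h 23 min
Thu: 09:56–18:38 = 8 h 42 min; less 30 min break → 8 h 12 min
Fri: 07:29–15:53 = 8 h 24 min; less 30 min break → 7 h 54 min
Sat: 07:52–16:26 = 8 h 34 min; less 30 min break → 8 h 4 min
Sun: 05:29–12:45 = 7 h 16 min; less 30 min break → 6 h 46 min
Total worked: 48 h 52 min = 2932 min.
Regular 40 h 0 min = 2400 min at £37.00/h; overtime 8 h 52 min = 532 min at £74.00/h.
Pay = (2400 × £37.00 + 532 × £74.00) ÷ 60 = £2136.13.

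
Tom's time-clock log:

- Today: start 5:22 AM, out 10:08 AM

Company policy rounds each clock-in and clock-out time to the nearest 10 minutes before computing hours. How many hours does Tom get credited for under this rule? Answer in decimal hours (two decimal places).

Today: in 5:22 AM→5:20 AM, out 10:08 AM→10:10 AM; 4 h 50 min

4.83 hours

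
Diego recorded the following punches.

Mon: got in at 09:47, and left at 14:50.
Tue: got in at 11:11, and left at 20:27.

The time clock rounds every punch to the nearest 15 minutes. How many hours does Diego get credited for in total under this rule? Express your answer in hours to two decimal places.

Mon: in 09:47→09:45, out 14:50→14:45; 5 h 0 min
Tue: in 11:11→11:15, out 20:27→20:30; 9 h 15 min
Total credited: 14 h 15 min.

14.25 hours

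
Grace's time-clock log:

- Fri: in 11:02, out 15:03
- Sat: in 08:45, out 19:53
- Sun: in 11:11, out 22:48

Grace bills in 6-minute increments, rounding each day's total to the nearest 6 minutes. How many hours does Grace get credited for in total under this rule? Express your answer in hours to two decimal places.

26.70 hours

Fri: 11:02–15:03 = 4 h 1 min → rounds to 4 h 0 min
Sat: 08:45–19:53 = 11 h 8 min → rounds to 11 h 6 min
Sun: 11:11–22:48 = 11 h 37 min → rounds to 11 h 36 min
Total credited: 26 h 42 min.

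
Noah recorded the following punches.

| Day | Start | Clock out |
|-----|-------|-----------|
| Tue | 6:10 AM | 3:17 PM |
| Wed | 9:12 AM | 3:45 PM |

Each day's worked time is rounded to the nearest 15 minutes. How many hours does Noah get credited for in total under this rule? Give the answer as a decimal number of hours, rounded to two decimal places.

Tue: 6:10 AM–3:17 PM = 9 h 7 min → rounds to 9 h 0 min
Wed: 9:12 AM–3:45 PM = 6 h 33 min → rounds to 6 h 30 min
Total credited: 15 h 30 min.

15.50 hours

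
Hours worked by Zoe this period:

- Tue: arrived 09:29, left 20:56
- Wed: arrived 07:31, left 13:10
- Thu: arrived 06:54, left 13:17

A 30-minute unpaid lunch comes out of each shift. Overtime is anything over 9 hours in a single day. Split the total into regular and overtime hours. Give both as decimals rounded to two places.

Regular 20.03 hours, overtime 1.95 hours

Tue: 09:29–20:56 = 11 h 27 min; less 30 min break → 10 h 57 min
Wed: 07:31–13:10 = 5 h 39 min; less 30 min break → 5 h 9 min
Thu: 06:54–13:17 = 6 h 23 min; less 30 min break → 5 h 53 min
Tue reg 9 h 0 min / OT 1 h 57 min; Wed reg 5 h 9 min / OT 0 h 0 min; Thu reg 5 h 53 min / OT 0 h 0 min.
Totals: regular 20 h 2 min, overtime 1 h 57 min.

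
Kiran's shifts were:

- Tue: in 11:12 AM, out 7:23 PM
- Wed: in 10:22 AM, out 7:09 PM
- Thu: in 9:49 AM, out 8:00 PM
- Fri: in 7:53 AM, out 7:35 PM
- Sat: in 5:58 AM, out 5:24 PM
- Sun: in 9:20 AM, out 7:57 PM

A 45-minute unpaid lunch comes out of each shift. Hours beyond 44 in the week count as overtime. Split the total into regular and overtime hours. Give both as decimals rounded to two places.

Regular 44.00 hours, overtime 12.40 hours

Tue: 11:12 AM–7:23 PM = 8 h 11 min; less 45 min break → 7 h 26 min
Wed: 10:22 AM–7:09 PM = 8 h 47 min; less 45 min break → 8 h 2 min
Thu: 9:49 AM–8:00 PM = 10 h 11 min; less 45 min break → 9 h 26 min
Fri: 7:53 AM–7:35 PM = 11 h 42 min; less 45 min break → 10 h 57 min
Sat: 5:58 AM–5:24 PM = 11 h 26 min; less 45 min break → 10 h 41 min
Sun: 9:20 AM–7:57 PM = 10 h 37 min; less 45 min break → 9 h 52 min
Total worked: 56 h 24 min = 56.40 h.
Threshold 44 h → overtime 12 h 24 min, regular 44 h 0 min.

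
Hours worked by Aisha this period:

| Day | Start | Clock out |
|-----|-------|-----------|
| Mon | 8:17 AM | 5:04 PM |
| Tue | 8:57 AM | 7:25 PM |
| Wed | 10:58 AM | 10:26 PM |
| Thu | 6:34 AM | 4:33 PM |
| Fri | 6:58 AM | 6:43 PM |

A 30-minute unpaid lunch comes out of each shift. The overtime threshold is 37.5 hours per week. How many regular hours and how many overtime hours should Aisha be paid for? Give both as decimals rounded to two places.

Mon: 8:17 AM–5:04 PM = 8 h 47 min; less 30 min break → 8 h 17 min
Tue: 8:57 AM–7:25 PM = 10 h 28 min; less 30 min break → 9 h 58 min
Wed: 10:58 AM–10:26 PM = 11 h 28 min; less 30 min break → 10 h 58 min
Thu: 6:34 AM–4:33 PM = 9 h 59 min; less 30 min break → 9 h 29 min
Fri: 6:58 AM–6:43 PM = 11 h 45 min; less 30 min break → 11 h 15 min
Total worked: 49 h 57 min = 49.95 h.
Threshold 37.5 h → overtime 12 h 27 min, regular 37 h 30 min.

Regular 37.50 hours, overtime 12.45 hours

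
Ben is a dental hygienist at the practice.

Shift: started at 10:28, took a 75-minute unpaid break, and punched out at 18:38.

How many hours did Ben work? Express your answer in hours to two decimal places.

6.92 hours

Shift: 10:28–18:38 = 8 h 10 min; less 75 min break → 6 h 55 min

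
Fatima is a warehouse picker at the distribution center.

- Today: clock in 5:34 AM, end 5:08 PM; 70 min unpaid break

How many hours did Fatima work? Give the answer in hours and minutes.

Today: 5:34 AM–5:08 PM = 11 h 34 min; less 70 min break → 10 h 24 min

10 h 24 min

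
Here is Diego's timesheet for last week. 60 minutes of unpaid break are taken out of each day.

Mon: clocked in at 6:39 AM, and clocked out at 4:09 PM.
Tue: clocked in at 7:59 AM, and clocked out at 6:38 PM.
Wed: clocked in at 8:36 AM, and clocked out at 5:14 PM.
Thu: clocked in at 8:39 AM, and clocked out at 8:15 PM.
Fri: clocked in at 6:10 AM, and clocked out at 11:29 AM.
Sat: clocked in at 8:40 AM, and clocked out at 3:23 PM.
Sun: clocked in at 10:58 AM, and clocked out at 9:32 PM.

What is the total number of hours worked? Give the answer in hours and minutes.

55 h 59 min

Mon: 6:39 AM–4:09 PM = 9 h 30 min; less 60 min break → 8 h 30 min
Tue: 7:59 AM–6:38 PM = 10 h 39 min; less 60 min break → 9 h 39 min
Wed: 8:36 AM–5:14 PM = 8 h 38 min; less 60 min break → 7 h 38 min
Thu: 8:39 AM–8:15 PM = 11 h 36 min; less 60 min break → 10 h 36 min
Fri: 6:10 AM–11:29 AM = 5 h 19 min; less 60 min break → 4 h 19 min
Sat: 8:40 AM–3:23 PM = 6 h 43 min; less 60 min break → 5 h 43 min
Sun: 10:58 AM–9:32 PM = 10 h 34 min; less 60 min break → 9 h 34 min
Total: 8 h 30 min + 9 h 39 min + 7 h 38 min + 10 h 36 min + 4 h 19 min + 5 h 43 min + 9 h 34 min = 55 h 59 min.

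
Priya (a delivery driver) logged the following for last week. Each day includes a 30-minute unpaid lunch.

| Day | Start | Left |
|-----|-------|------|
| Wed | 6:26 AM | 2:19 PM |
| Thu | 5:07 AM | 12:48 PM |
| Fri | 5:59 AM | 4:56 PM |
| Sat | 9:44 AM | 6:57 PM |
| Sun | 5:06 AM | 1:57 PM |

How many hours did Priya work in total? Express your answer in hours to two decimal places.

42.08 hours

Wed: 6:26 AM–2:19 PM = 7 h 53 min; less 30 min break → 7 h 23 min
Thu: 5:07 AM–12:48 PM = 7 h 41 min; less 30 min break → 7 h 11 min
Fri: 5:59 AM–4:56 PM = 10 h 57 min; less 30 min break → 10 h 27 min
Sat: 9:44 AM–6:57 PM = 9 h 13 min; less 30 min break → 8 h 43 min
Sun: 5:06 AM–1:57 PM = 8 h 51 min; less 30 min break → 8 h 21 min
Total: 7 h 23 min + 7 h 11 min + 10 h 27 min + 8 h 43 min + 8 h 21 min = 42 h 5 min.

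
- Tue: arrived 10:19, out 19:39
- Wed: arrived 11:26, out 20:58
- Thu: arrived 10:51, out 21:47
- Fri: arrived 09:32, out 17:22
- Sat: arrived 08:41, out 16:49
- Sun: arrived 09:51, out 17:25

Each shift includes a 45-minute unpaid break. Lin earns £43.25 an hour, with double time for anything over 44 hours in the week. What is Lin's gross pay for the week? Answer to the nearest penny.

£2321.08

Tue: 10:19–19:39 = 9 h 20 min; less 45 min break → 8 h 35 min
Wed: 11:26–20:58 = 9 h 32 min; less 45 min break → 8 h 47 min
Thu: 10:51–21:47 = 10 h 56 min; less 45 min break → 10 h 11 min
Fri: 09:32–17:22 = 7 h 50 min; less 45 min break → 7 h 5 min
Sat: 08:41–16:49 = 8 h 8 min; less 45 min break → 7 h 23 min
Sun: 09:51–17:25 = 7 h 34 min; less 45 min break → 6 h 49 min
Total worked: 48 h 50 min = 2930 min.
Regular 44 h 0 min = 2640 min at £43.25/h; overtime 4 h 50 min = 290 min at £86.50/h.
Pay = (2640 × £43.25 + 290 × £86.50) ÷ 60 = £2321.08.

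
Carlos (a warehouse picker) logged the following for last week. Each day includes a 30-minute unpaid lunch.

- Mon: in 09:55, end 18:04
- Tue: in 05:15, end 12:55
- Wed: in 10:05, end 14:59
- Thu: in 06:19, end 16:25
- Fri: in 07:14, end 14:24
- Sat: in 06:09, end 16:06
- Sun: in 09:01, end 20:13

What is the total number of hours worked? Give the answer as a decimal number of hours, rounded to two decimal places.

55.63 hours

Mon: 09:55–18:04 = 8 h 9 min; less 30 min break → 7 h 39 min
Tue: 05:15–12:55 = 7 h 40 min; less 30 min break → 7 h 10 min
Wed: 10:05–14:59 = 4 h 54 min; less 30 min break → 4 h 24 min
Thu: 06:19–16:25 = 10 h 6 min; less 30 min break → 9 h 36 min
Fri: 07:14–14:24 = 7 h 10 min; less 30 min break → 6 h 40 min
Sat: 06:09–16:06 = 9 h 57 min; less 30 min break → 9 h 27 min
Sun: 09:01–20:13 = 11 h 12 min; less 30 min break → 10 h 42 min
Total: 7 h 39 min + 7 h 10 min + 4 h 24 min + 9 h 36 min + 6 h 40 min + 9 h 27 min + 10 h 42 min = 55 h 38 min.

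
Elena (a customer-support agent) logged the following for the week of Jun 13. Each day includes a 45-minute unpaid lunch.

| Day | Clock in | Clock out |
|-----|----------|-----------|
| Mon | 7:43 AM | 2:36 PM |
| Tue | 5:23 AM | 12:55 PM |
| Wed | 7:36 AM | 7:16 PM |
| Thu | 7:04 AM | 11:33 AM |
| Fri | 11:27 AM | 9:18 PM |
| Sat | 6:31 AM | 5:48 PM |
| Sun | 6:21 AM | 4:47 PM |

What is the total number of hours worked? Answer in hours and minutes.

Mon: 7:43 AM–2:36 PM = 6 h 53 min; less 45 min break → 6 h 8 min
Tue: 5:23 AM–12:55 PM = 7 h 32 min; less 45 min break → 6 h 47 min
Wed: 7:36 AM–7:16 PM = 11 h 40 min; less 45 min break → 10 h 55 min
Thu: 7:04 AM–11:33 AM = 4 h 29 min; less 45 min break → 3 h 44 min
Fri: 11:27 AM–9:18 PM = 9 h 51 min; less 45 min break → 9 h 6 min
Sat: 6:31 AM–5:48 PM = 11 h 17 min; less 45 min break → 10 h 32 min
Sun: 6:21 AM–4:47 PM = 10 h 26 min; less 45 min break → 9 h 41 min
Total: 6 h 8 min + 6 h 47 min + 10 h 55 min + 3 h 44 min + 9 h 6 min + 10 h 32 min + 9 h 41 min = 56 h 53 min.

56 h 53 min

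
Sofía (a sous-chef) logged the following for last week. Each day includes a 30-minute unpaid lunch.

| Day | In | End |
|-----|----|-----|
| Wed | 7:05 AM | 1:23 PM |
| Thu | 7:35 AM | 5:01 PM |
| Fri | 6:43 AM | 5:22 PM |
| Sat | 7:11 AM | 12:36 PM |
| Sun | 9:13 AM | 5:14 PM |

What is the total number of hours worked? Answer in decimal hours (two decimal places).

37.32 hours

Wed: 7:05 AM–1:23 PM = 6 h 18 min; less 30 min break → 5 h 48 min
Thu: 7:35 AM–5:01 PM = 9 h 26 min; less 30 min break → 8 h 56 min
Fri: 6:43 AM–5:22 PM = 10 h 39 min; less 30 min break → 10 h 9 min
Sat: 7:11 AM–12:36 PM = 5 h 25 min; less 30 min break → 4 h 55 min
Sun: 9:13 AM–5:14 PM = 8 h 1 min; less 30 min break → 7 h 31 min
Total: 5 h 48 min + 8 h 56 min + 10 h 9 min + 4 h 55 min + 7 h 31 min = 37 h 19 min.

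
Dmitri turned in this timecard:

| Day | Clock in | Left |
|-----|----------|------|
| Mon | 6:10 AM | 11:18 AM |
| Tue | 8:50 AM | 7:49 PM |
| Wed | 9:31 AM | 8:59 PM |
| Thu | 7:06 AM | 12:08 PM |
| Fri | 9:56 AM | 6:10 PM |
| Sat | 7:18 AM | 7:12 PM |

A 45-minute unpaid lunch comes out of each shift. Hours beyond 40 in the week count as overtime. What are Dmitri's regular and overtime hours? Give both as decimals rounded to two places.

Mon: 6:10 AM–11:18 AM = 5 h 8 min; less 45 min break → 4 h 23 min
Tue: 8:50 AM–7:49 PM = 10 h 59 min; less 45 min break → 10 h 14 min
Wed: 9:31 AM–8:59 PM = 11 h 28 min; less 45 min break → 10 h 43 min
Thu: 7:06 AM–12:08 PM = 5 h 2 min; less 45 min break → 4 h 17 min
Fri: 9:56 AM–6:10 PM = 8 h 14 min; less 45 min break → 7 h 29 min
Sat: 7:18 AM–7:12 PM = 11 h 54 min; less 45 min break → 11 h 9 min
Total worked: 48 h 15 min = 48.25 h.
Threshold 40 h → overtime 8 h 15 min, regular 40 h 0 min.

Regular 40.00 hours, overtime 8.25 hours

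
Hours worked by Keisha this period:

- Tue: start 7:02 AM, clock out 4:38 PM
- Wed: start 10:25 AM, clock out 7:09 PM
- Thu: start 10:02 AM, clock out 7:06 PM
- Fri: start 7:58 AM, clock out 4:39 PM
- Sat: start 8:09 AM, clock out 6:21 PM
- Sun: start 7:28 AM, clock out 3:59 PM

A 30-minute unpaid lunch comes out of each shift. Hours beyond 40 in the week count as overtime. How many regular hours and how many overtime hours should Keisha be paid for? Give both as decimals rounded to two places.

Regular 40.00 hours, overtime 11.80 hours

Tue: 7:02 AM–4:38 PM = 9 h 36 min; less 30 min break → 9 h 6 min
Wed: 10:25 AM–7:09 PM = 8 h 44 min; less 30 min break → 8 h 14 min
Thu: 10:02 AM–7:06 PM = 9 h 4 min; less 30 min break → 8 h 34 min
Fri: 7:58 AM–4:39 PM = 8 h 41 min; less 30 min break → 8 h 11 min
Sat: 8:09 AM–6:21 PM = 10 h 12 min; less 30 min break → 9 h 42 min
Sun: 7:28 AM–3:59 PM = 8 h 31 min; less 30 min break → 8 h 1 min
Total worked: 51 h 48 min = 51.80 h.
Threshold 40 h → overtime 11 h 48 min, regular 40 h 0 min.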